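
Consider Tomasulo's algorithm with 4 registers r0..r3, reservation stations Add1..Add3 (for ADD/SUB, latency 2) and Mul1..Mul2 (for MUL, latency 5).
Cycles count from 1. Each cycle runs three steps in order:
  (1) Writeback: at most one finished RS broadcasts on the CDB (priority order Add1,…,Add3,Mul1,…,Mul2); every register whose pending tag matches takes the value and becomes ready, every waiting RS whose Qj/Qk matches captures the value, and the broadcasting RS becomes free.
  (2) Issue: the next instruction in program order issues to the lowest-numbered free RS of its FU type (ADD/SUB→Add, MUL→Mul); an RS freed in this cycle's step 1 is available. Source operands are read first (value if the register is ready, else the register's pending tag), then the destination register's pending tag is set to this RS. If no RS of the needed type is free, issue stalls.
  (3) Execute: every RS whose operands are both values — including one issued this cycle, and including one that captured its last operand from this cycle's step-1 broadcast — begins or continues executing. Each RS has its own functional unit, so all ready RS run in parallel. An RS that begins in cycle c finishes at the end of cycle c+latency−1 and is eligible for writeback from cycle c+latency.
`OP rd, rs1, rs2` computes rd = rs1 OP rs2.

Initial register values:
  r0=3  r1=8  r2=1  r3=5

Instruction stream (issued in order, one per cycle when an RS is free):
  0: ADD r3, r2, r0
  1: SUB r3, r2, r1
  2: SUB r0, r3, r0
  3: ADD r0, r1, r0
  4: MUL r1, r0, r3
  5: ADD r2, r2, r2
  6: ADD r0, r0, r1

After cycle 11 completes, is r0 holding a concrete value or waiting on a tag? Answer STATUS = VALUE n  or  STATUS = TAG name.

STATUS = TAG Add3

cycle 1: issue ADD r3<-Add1 // r0:3,r1:8,r2:1,r3:Add1
cycle 2: issue SUB r3<-Add2 // r0:3,r1:8,r2:1,r3:Add2
cycle 3: CDB Add1=4; issue SUB r0<-Add1 // r0:Add1,r1:8,r2:1,r3:Add2
cycle 4: CDB Add2=-7; issue ADD r0<-Add2 // r0:Add2,r1:8,r2:1,r3:-7
cycle 5: issue MUL r1<-Mul1 // r0:Add2,r1:Mul1,r2:1,r3:-7
cycle 6: CDB Add1=-10; issue ADD r2<-Add1 // r0:Add2,r1:Mul1,r2:Add1,r3:-7
cycle 7: issue ADD r0<-Add3 // r0:Add3,r1:Mul1,r2:Add1,r3:-7
cycle 8: CDB Add1=2 // r0:Add3,r1:Mul1,r2:2,r3:-7
cycle 9: CDB Add2=-2 // r0:Add3,r1:Mul1,r2:2,r3:-7
cycle 10: - // r0:Add3,r1:Mul1,r2:2,r3:-7
cycle 11: - // r0:Add3,r1:Mul1,r2:2,r3:-7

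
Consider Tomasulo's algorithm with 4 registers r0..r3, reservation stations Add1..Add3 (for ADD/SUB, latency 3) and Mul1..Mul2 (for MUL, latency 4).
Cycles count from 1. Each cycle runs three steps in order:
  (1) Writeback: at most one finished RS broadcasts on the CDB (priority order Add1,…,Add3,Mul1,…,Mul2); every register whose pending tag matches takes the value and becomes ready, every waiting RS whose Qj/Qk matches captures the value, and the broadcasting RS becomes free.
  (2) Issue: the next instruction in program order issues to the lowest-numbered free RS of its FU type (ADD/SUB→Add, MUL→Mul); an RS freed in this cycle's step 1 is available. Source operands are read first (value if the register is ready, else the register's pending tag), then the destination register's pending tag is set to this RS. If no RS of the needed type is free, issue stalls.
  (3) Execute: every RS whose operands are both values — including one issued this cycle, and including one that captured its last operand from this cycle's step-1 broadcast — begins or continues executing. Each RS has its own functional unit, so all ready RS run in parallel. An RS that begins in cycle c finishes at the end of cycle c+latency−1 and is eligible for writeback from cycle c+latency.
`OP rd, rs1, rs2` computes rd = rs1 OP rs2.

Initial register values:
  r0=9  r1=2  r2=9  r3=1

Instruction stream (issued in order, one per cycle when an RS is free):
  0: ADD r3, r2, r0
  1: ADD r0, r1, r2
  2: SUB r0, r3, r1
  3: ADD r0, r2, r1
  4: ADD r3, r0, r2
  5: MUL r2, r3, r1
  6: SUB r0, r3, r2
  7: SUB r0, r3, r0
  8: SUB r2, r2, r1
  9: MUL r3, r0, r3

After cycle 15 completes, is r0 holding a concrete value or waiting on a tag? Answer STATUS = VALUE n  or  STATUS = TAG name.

STATUS = TAG Add3

cycle 1: issue ADD r3<-Add1 // r0:9,r1:2,r2:9,r3:Add1
cycle 2: issue ADD r0<-Add2 // r0:Add2,r1:2,r2:9,r3:Add1
cycle 3: issue SUB r0<-Add3 // r0:Add3,r1:2,r2:9,r3:Add1
cycle 4: CDB Add1=18; issue ADD r0<-Add1 // r0:Add1,r1:2,r2:9,r3:18
cycle 5: CDB Add2=11; issue ADD r3<-Add2 // r0:Add1,r1:2,r2:9,r3:Add2
cycle 6: issue MUL r2<-Mul1 // r0:Add1,r1:2,r2:Mul1,r3:Add2
cycle 7: CDB Add1=11; issue SUB r0<-Add1 // r0:Add1,r1:2,r2:Mul1,r3:Add2
cycle 8: CDB Add3=16; issue SUB r0<-Add3 // r0:Add3,r1:2,r2:Mul1,r3:Add2
cycle 9: stall // r0:Add3,r1:2,r2:Mul1,r3:Add2
cycle 10: CDB Add2=20; issue SUB r2<-Add2 // r0:Add3,r1:2,r2:Add2,r3:20
cycle 11: issue MUL r3<-Mul2 // r0:Add3,r1:2,r2:Add2,r3:Mul2
cycle 12: - // r0:Add3,r1:2,r2:Add2,r3:Mul2
cycle 13: - // r0:Add3,r1:2,r2:Add2,r3:Mul2
cycle 14: CDB Mul1=40 // r0:Add3,r1:2,r2:Add2,r3:Mul2
cycle 15: - // r0:Add3,r1:2,r2:Add2,r3:Mul2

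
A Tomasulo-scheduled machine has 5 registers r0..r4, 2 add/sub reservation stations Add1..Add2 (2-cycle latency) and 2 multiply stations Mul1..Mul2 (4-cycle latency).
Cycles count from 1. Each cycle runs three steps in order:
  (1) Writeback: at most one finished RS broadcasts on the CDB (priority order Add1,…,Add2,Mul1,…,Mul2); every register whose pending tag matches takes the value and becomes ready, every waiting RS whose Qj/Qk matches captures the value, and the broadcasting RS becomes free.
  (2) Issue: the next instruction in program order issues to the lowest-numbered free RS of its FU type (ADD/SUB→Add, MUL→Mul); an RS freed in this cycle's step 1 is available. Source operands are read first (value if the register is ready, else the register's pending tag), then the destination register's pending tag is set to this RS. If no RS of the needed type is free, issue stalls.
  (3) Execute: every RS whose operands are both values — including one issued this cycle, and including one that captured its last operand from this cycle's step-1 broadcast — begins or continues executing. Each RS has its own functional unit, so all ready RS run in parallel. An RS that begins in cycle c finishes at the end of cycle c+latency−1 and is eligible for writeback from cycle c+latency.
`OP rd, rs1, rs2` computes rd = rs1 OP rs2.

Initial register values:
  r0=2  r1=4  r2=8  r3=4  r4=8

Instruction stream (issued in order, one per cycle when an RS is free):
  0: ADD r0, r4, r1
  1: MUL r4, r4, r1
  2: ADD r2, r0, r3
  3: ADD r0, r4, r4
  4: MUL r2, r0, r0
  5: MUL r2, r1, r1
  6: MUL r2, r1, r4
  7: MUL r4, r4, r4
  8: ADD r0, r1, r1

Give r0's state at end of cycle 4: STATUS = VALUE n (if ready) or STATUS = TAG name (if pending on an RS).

c1: issue ADD r0<-Add1 | r0:Add1,r1:4,r2:8,r3:4,r4:8
c2: issue MUL r4<-Mul1 | r0:Add1,r1:4,r2:8,r3:4,r4:Mul1
c3: CDB Add1=12; issue ADD r2<-Add1 | r0:12,r1:4,r2:Add1,r3:4,r4:Mul1
c4: issue ADD r0<-Add2 | r0:Add2,r1:4,r2:Add1,r3:4,r4:Mul1

STATUS = TAG Add2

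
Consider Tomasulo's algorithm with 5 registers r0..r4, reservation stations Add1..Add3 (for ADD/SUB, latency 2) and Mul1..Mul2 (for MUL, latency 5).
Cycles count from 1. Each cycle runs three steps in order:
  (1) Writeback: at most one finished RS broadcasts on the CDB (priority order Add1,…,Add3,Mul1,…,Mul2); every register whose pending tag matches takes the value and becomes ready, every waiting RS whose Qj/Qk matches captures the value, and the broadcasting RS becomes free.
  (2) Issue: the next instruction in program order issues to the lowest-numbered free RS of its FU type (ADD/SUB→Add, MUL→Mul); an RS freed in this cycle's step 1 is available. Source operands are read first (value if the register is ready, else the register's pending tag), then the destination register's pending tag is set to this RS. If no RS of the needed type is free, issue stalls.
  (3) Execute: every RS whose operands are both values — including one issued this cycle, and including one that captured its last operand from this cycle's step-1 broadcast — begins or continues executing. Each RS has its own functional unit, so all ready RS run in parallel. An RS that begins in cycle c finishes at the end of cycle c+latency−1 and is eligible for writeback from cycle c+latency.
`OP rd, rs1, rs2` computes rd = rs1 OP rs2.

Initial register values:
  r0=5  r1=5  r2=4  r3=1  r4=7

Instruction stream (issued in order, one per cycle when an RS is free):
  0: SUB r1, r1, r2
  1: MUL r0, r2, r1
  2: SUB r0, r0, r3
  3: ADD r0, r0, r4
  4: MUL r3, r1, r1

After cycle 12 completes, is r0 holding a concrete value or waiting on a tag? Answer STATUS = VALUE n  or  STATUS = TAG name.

STATUS = VALUE 10

c1: issue SUB r1<-Add1 | r0:5,r1:Add1,r2:4,r3:1,r4:7
c2: issue MUL r0<-Mul1 | r0:Mul1,r1:Add1,r2:4,r3:1,r4:7
c3: CDB Add1=1; issue SUB r0<-Add1 | r0:Add1,r1:1,r2:4,r3:1,r4:7
c4: issue ADD r0<-Add2 | r0:Add2,r1:1,r2:4,r3:1,r4:7
c5: issue MUL r3<-Mul2 | r0:Add2,r1:1,r2:4,r3:Mul2,r4:7
c6: - | r0:Add2,r1:1,r2:4,r3:Mul2,r4:7
c7: - | r0:Add2,r1:1,r2:4,r3:Mul2,r4:7
c8: CDB Mul1=4 | r0:Add2,r1:1,r2:4,r3:Mul2,r4:7
c9: - | r0:Add2,r1:1,r2:4,r3:Mul2,r4:7
c10: CDB Add1=3 | r0:Add2,r1:1,r2:4,r3:Mul2,r4:7
c11: CDB Mul2=1 | r0:Add2,r1:1,r2:4,r3:1,r4:7
c12: CDB Add2=10 | r0:10,r1:1,r2:4,r3:1,r4:7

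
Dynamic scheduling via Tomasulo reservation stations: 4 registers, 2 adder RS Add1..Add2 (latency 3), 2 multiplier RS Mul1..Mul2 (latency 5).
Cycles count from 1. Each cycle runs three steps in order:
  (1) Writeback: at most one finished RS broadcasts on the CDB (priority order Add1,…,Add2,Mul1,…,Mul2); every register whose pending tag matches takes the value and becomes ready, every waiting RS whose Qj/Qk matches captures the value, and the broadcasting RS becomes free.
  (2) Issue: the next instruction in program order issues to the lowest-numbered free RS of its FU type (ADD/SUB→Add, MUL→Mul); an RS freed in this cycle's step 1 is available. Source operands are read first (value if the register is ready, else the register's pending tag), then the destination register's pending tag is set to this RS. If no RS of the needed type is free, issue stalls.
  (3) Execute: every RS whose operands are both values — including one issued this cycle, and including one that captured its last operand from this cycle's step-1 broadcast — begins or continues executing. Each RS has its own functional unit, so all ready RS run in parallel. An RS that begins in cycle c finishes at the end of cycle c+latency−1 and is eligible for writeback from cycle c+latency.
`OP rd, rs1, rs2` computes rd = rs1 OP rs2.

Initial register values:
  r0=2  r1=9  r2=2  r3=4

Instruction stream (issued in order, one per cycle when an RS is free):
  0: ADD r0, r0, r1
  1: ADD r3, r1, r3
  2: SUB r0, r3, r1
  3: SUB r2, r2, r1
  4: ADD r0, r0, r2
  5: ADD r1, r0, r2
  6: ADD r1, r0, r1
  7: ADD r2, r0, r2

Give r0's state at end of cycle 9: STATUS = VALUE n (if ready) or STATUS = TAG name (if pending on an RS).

STATUS = TAG Add1

  c1: issue ADD r0<-Add1  regs: r0:Add1,r1:9,r2:2,r3:4
  c2: issue ADD r3<-Add2  regs: r0:Add1,r1:9,r2:2,r3:Add2
  c3: stall  regs: r0:Add1,r1:9,r2:2,r3:Add2
  c4: CDB Add1=11; issue SUB r0<-Add1  regs: r0:Add1,r1:9,r2:2,r3:Add2
  c5: CDB Add2=13; issue SUB r2<-Add2  regs: r0:Add1,r1:9,r2:Add2,r3:13
  c6: stall  regs: r0:Add1,r1:9,r2:Add2,r3:13
  c7: stall  regs: r0:Add1,r1:9,r2:Add2,r3:13
  c8: CDB Add1=4; issue ADD r0<-Add1  regs: r0:Add1,r1:9,r2:Add2,r3:13
  c9: CDB Add2=-7; issue ADD r1<-Add2  regs: r0:Add1,r1:Add2,r2:-7,r3:13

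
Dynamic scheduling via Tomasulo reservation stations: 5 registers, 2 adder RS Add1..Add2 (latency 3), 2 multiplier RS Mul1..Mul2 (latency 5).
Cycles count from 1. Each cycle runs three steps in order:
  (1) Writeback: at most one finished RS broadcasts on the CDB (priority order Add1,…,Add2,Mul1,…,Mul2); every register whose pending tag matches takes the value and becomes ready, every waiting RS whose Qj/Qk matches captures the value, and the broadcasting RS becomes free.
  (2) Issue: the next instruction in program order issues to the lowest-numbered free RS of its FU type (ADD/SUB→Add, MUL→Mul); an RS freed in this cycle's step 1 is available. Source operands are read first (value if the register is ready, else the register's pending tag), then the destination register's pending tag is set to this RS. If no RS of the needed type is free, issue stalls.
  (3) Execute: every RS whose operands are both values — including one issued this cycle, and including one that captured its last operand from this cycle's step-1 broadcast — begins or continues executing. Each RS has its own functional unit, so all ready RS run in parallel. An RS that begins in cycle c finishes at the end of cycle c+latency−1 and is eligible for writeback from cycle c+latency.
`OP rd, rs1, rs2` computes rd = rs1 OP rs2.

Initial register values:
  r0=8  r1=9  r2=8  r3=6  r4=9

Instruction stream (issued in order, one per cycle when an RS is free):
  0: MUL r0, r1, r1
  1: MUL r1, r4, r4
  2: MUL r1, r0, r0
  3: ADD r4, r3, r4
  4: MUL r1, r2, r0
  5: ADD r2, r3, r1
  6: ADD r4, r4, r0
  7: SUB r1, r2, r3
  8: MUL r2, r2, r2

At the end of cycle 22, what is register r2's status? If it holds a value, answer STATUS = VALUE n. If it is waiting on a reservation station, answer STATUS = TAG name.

STATUS = VALUE 427716

c1: issue MUL r0<-Mul1 | r0:Mul1,r1:9,r2:8,r3:6,r4:9
c2: issue MUL r1<-Mul2 | r0:Mul1,r1:Mul2,r2:8,r3:6,r4:9
c3: stall | r0:Mul1,r1:Mul2,r2:8,r3:6,r4:9
c4: stall | r0:Mul1,r1:Mul2,r2:8,r3:6,r4:9
c5: stall | r0:Mul1,r1:Mul2,r2:8,r3:6,r4:9
c6: CDB Mul1=81; issue MUL r1<-Mul1 | r0:81,r1:Mul1,r2:8,r3:6,r4:9
c7: CDB Mul2=81; issue ADD r4<-Add1 | r0:81,r1:Mul1,r2:8,r3:6,r4:Add1
c8: issue MUL r1<-Mul2 | r0:81,r1:Mul2,r2:8,r3:6,r4:Add1
c9: issue ADD r2<-Add2 | r0:81,r1:Mul2,r2:Add2,r3:6,r4:Add1
c10: CDB Add1=15; issue ADD r4<-Add1 | r0:81,r1:Mul2,r2:Add2,r3:6,r4:Add1
c11: CDB Mul1=6561; stall | r0:81,r1:Mul2,r2:Add2,r3:6,r4:Add1
c12: stall | r0:81,r1:Mul2,r2:Add2,r3:6,r4:Add1
c13: CDB Add1=96; issue SUB r1<-Add1 | r0:81,r1:Add1,r2:Add2,r3:6,r4:96
c14: CDB Mul2=648; issue MUL r2<-Mul1 | r0:81,r1:Add1,r2:Mul1,r3:6,r4:96
c15: - | r0:81,r1:Add1,r2:Mul1,r3:6,r4:96
c16: - | r0:81,r1:Add1,r2:Mul1,r3:6,r4:96
c17: CDB Add2=654 | r0:81,r1:Add1,r2:Mul1,r3:6,r4:96
c18: - | r0:81,r1:Add1,r2:Mul1,r3:6,r4:96
c19: - | r0:81,r1:Add1,r2:Mul1,r3:6,r4:96
c20: CDB Add1=648 | r0:81,r1:648,r2:Mul1,r3:6,r4:96
c21: - | r0:81,r1:648,r2:Mul1,r3:6,r4:96
c22: CDB Mul1=427716 | r0:81,r1:648,r2:427716,r3:6,r4:96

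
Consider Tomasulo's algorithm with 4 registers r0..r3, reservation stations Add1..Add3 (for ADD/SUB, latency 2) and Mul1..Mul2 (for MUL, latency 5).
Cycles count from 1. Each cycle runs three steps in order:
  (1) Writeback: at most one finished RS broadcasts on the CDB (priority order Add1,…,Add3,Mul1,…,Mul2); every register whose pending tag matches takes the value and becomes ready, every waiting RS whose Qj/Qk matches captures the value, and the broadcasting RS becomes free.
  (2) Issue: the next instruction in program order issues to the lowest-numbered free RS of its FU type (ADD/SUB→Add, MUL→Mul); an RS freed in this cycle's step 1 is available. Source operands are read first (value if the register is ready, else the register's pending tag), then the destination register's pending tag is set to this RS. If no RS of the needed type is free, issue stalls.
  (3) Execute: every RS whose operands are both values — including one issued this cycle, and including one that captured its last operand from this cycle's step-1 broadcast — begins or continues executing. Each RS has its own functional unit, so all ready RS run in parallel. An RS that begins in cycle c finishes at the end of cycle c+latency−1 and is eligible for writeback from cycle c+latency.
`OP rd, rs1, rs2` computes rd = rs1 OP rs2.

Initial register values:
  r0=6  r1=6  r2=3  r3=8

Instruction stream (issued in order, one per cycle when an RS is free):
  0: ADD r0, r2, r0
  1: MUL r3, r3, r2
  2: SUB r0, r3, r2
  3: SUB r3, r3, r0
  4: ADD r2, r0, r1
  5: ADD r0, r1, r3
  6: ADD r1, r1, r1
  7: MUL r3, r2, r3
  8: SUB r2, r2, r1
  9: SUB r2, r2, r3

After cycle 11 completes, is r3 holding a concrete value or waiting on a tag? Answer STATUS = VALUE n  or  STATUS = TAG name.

c1: issue ADD r0<-Add1 | r0:Add1,r1:6,r2:3,r3:8
c2: issue MUL r3<-Mul1 | r0:Add1,r1:6,r2:3,r3:Mul1
c3: CDB Add1=9; issue SUB r0<-Add1 | r0:Add1,r1:6,r2:3,r3:Mul1
c4: issue SUB r3<-Add2 | r0:Add1,r1:6,r2:3,r3:Add2
c5: issue ADD r2<-Add3 | r0:Add1,r1:6,r2:Add3,r3:Add2
c6: stall | r0:Add1,r1:6,r2:Add3,r3:Add2
c7: CDB Mul1=24; stall | r0:Add1,r1:6,r2:Add3,r3:Add2
c8: stall | r0:Add1,r1:6,r2:Add3,r3:Add2
c9: CDB Add1=21; issue ADD r0<-Add1 | r0:Add1,r1:6,r2:Add3,r3:Add2
c10: stall | r0:Add1,r1:6,r2:Add3,r3:Add2
c11: CDB Add2=3; issue ADD r1<-Add2 | r0:Add1,r1:Add2,r2:Add3,r3:3

STATUS = VALUE 3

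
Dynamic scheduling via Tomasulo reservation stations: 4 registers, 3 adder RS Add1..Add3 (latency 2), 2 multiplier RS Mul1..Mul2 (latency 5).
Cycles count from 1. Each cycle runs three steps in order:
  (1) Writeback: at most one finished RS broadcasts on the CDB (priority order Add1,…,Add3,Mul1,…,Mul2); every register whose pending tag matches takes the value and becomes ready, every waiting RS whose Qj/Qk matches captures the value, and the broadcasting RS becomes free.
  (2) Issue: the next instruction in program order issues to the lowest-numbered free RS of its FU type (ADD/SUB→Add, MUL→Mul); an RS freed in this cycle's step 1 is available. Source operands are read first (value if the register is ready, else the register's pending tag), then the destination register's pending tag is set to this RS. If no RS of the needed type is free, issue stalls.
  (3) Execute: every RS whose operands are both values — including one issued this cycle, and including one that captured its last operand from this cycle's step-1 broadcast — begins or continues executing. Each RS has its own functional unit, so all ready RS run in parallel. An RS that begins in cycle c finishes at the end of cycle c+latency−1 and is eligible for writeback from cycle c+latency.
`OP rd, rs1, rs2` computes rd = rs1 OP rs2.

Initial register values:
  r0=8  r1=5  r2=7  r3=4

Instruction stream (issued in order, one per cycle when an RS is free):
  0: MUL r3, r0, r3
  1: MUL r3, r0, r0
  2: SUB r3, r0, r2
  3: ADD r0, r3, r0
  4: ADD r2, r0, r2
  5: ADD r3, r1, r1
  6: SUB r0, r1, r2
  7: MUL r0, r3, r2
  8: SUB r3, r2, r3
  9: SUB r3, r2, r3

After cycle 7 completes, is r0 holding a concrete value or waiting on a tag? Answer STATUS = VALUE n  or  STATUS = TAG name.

cycle 1: issue MUL r3<-Mul1 // r0:8,r1:5,r2:7,r3:Mul1
cycle 2: issue MUL r3<-Mul2 // r0:8,r1:5,r2:7,r3:Mul2
cycle 3: issue SUB r3<-Add1 // r0:8,r1:5,r2:7,r3:Add1
cycle 4: issue ADD r0<-Add2 // r0:Add2,r1:5,r2:7,r3:Add1
cycle 5: CDB Add1=1; issue ADD r2<-Add1 // r0:Add2,r1:5,r2:Add1,r3:1
cycle 6: CDB Mul1=32; issue ADD r3<-Add3 // r0:Add2,r1:5,r2:Add1,r3:Add3
cycle 7: CDB Add2=9; issue SUB r0<-Add2 // r0:Add2,r1:5,r2:Add1,r3:Add3

STATUS = TAG Add2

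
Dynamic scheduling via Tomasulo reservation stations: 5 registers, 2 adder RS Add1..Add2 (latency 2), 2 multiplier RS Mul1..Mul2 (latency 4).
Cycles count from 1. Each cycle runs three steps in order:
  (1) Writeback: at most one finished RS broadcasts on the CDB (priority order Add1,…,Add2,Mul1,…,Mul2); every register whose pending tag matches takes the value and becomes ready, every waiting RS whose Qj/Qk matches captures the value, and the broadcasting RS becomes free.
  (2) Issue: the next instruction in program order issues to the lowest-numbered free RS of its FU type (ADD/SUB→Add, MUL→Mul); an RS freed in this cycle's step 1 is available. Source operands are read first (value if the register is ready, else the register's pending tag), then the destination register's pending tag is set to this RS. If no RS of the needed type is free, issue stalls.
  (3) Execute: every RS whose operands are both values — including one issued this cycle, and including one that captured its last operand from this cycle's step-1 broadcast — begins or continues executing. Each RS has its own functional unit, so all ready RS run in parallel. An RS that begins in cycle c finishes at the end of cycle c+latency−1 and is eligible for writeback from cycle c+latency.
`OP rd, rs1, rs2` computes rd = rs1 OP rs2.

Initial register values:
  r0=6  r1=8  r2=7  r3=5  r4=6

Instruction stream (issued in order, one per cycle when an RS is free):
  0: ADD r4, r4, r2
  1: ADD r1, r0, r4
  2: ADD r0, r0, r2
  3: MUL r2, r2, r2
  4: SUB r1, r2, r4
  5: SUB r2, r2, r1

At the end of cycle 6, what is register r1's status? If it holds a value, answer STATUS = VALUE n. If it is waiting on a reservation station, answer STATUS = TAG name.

c1: issue ADD r4<-Add1 | r0:6,r1:8,r2:7,r3:5,r4:Add1
c2: issue ADD r1<-Add2 | r0:6,r1:Add2,r2:7,r3:5,r4:Add1
c3: CDB Add1=13; issue ADD r0<-Add1 | r0:Add1,r1:Add2,r2:7,r3:5,r4:13
c4: issue MUL r2<-Mul1 | r0:Add1,r1:Add2,r2:Mul1,r3:5,r4:13
c5: CDB Add1=13; issue SUB r1<-Add1 | r0:13,r1:Add1,r2:Mul1,r3:5,r4:13
c6: CDB Add2=19; issue SUB r2<-Add2 | r0:13,r1:Add1,r2:Add2,r3:5,r4:13

STATUS = TAG Add1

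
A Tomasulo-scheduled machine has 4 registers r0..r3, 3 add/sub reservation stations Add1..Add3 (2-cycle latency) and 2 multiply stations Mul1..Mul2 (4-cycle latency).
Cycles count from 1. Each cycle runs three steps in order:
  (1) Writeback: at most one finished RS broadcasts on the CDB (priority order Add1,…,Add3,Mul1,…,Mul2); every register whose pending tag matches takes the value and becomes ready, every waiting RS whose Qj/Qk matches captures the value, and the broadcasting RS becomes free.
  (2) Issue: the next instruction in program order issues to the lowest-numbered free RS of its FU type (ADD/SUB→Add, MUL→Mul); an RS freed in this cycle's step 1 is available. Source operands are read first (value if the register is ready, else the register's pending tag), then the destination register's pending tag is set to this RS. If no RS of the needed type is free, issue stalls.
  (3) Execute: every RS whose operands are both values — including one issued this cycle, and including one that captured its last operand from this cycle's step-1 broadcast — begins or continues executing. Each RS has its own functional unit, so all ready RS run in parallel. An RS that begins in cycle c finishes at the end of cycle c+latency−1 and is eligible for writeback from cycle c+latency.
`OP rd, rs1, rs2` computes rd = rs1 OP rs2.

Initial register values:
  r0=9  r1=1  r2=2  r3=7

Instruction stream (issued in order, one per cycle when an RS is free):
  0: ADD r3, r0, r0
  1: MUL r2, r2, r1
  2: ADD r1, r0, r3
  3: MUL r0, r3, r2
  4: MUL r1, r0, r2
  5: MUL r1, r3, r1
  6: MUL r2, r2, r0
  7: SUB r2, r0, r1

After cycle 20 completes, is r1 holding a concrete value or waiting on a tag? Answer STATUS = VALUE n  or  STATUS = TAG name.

STATUS = VALUE 1296

cycle 1: issue ADD r3<-Add1 // r0:9,r1:1,r2:2,r3:Add1
cycle 2: issue MUL r2<-Mul1 // r0:9,r1:1,r2:Mul1,r3:Add1
cycle 3: CDB Add1=18; issue ADD r1<-Add1 // r0:9,r1:Add1,r2:Mul1,r3:18
cycle 4: issue MUL r0<-Mul2 // r0:Mul2,r1:Add1,r2:Mul1,r3:18
cycle 5: CDB Add1=27; stall // r0:Mul2,r1:27,r2:Mul1,r3:18
cycle 6: CDB Mul1=2; issue MUL r1<-Mul1 // r0:Mul2,r1:Mul1,r2:2,r3:18
cycle 7: stall // r0:Mul2,r1:Mul1,r2:2,r3:18
cycle 8: stall // r0:Mul2,r1:Mul1,r2:2,r3:18
cycle 9: stall // r0:Mul2,r1:Mul1,r2:2,r3:18
cycle 10: CDB Mul2=36; issue MUL r1<-Mul2 // r0:36,r1:Mul2,r2:2,r3:18
cycle 11: stall // r0:36,r1:Mul2,r2:2,r3:18
cycle 12: stall // r0:36,r1:Mul2,r2:2,r3:18
cycle 13: stall // r0:36,r1:Mul2,r2:2,r3:18
cycle 14: CDB Mul1=72; issue MUL r2<-Mul1 // r0:36,r1:Mul2,r2:Mul1,r3:18
cycle 15: issue SUB r2<-Add1 // r0:36,r1:Mul2,r2:Add1,r3:18
cycle 16: - // r0:36,r1:Mul2,r2:Add1,r3:18
cycle 17: - // r0:36,r1:Mul2,r2:Add1,r3:18
cycle 18: CDB Mul1=72 // r0:36,r1:Mul2,r2:Add1,r3:18
cycle 19: CDB Mul2=1296 // r0:36,r1:1296,r2:Add1,r3:18
cycle 20: - // r0:36,r1:1296,r2:Add1,r3:18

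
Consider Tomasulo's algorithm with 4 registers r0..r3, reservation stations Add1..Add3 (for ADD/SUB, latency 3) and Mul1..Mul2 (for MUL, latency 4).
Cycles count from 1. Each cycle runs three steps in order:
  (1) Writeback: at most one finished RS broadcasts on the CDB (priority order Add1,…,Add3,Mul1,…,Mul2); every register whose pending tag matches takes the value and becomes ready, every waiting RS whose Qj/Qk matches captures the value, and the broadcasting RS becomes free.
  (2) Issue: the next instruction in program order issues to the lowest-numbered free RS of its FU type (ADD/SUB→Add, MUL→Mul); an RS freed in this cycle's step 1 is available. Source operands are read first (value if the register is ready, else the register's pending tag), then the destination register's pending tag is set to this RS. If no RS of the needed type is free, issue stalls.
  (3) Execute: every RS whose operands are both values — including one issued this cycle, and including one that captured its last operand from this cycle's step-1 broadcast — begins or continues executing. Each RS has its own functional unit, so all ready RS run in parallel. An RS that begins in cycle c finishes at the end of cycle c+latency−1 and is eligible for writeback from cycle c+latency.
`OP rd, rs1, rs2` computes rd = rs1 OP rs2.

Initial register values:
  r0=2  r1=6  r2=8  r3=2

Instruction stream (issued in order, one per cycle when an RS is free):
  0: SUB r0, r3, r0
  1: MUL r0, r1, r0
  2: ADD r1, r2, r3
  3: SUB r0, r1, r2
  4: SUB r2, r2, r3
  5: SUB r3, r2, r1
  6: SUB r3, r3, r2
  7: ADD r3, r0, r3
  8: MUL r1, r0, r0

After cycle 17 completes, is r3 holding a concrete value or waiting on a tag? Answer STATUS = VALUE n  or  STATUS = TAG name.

  c1: issue SUB r0<-Add1  regs: r0:Add1,r1:6,r2:8,r3:2
  c2: issue MUL r0<-Mul1  regs: r0:Mul1,r1:6,r2:8,r3:2
  c3: issue ADD r1<-Add2  regs: r0:Mul1,r1:Add2,r2:8,r3:2
  c4: CDB Add1=0; issue SUB r0<-Add1  regs: r0:Add1,r1:Add2,r2:8,r3:2
  c5: issue SUB r2<-Add3  regs: r0:Add1,r1:Add2,r2:Add3,r3:2
  c6: CDB Add2=10; issue SUB r3<-Add2  regs: r0:Add1,r1:10,r2:Add3,r3:Add2
  c7: stall  regs: r0:Add1,r1:10,r2:Add3,r3:Add2
  c8: CDB Add3=6; issue SUB r3<-Add3  regs: r0:Add1,r1:10,r2:6,r3:Add3
  c9: CDB Add1=2; issue ADD r3<-Add1  regs: r0:2,r1:10,r2:6,r3:Add1
  c10: CDB Mul1=0; issue MUL r1<-Mul1  regs: r0:2,r1:Mul1,r2:6,r3:Add1
  c11: CDB Add2=-4  regs: r0:2,r1:Mul1,r2:6,r3:Add1
  c12: -  regs: r0:2,r1:Mul1,r2:6,r3:Add1
  c13: -  regs: r0:2,r1:Mul1,r2:6,r3:Add1
  c14: CDB Add3=-10  regs: r0:2,r1:Mul1,r2:6,r3:Add1
  c15: CDB Mul1=4  regs: r0:2,r1:4,r2:6,r3:Add1
  c16: -  regs: r0:2,r1:4,r2:6,r3:Add1
  c17: CDB Add1=-8  regs: r0:2,r1:4,r2:6,r3:-8

STATUS = VALUE -8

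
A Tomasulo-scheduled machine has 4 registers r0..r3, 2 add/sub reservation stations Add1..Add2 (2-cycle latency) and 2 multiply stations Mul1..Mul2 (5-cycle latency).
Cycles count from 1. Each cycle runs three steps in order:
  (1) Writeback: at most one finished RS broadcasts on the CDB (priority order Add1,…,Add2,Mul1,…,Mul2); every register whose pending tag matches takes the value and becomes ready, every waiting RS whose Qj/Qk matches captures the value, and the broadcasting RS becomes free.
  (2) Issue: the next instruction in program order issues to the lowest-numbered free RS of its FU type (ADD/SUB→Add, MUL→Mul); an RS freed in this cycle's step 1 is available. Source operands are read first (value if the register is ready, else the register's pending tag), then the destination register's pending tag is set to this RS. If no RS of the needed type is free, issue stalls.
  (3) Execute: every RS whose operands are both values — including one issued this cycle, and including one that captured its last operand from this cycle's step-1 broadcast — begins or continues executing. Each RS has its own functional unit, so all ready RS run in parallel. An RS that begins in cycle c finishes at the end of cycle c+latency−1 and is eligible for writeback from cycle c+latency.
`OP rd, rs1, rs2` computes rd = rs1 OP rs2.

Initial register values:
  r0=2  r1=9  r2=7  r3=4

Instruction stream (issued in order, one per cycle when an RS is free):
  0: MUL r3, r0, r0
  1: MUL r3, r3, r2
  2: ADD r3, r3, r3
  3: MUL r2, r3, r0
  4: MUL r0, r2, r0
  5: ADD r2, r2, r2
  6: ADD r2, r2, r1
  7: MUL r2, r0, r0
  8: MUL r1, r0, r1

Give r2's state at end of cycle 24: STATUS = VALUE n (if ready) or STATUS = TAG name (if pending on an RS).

  c1: issue MUL r3<-Mul1  regs: r0:2,r1:9,r2:7,r3:Mul1
  c2: issue MUL r3<-Mul2  regs: r0:2,r1:9,r2:7,r3:Mul2
  c3: issue ADD r3<-Add1  regs: r0:2,r1:9,r2:7,r3:Add1
  c4: stall  regs: r0:2,r1:9,r2:7,r3:Add1
  c5: stall  regs: r0:2,r1:9,r2:7,r3:Add1
  c6: CDB Mul1=4; issue MUL r2<-Mul1  regs: r0:2,r1:9,r2:Mul1,r3:Add1
  c7: stall  regs: r0:2,r1:9,r2:Mul1,r3:Add1
  c8: stall  regs: r0:2,r1:9,r2:Mul1,r3:Add1
  c9: stall  regs: r0:2,r1:9,r2:Mul1,r3:Add1
  c10: stall  regs: r0:2,r1:9,r2:Mul1,r3:Add1
  c11: CDB Mul2=28; issue MUL r0<-Mul2  regs: r0:Mul2,r1:9,r2:Mul1,r3:Add1
  c12: issue ADD r2<-Add2  regs: r0:Mul2,r1:9,r2:Add2,r3:Add1
  c13: CDB Add1=56; issue ADD r2<-Add1  regs: r0:Mul2,r1:9,r2:Add1,r3:56
  c14: stall  regs: r0:Mul2,r1:9,r2:Add1,r3:56
  c15: stall  regs: r0:Mul2,r1:9,r2:Add1,r3:56
  c16: stall  regs: r0:Mul2,r1:9,r2:Add1,r3:56
  c17: stall  regs: r0:Mul2,r1:9,r2:Add1,r3:56
  c18: CDB Mul1=112; issue MUL r2<-Mul1  regs: r0:Mul2,r1:9,r2:Mul1,r3:56
  c19: stall  regs: r0:Mul2,r1:9,r2:Mul1,r3:56
  c20: CDB Add2=224; stall  regs: r0:Mul2,r1:9,r2:Mul1,r3:56
  c21: stall  regs: r0:Mul2,r1:9,r2:Mul1,r3:56
  c22: CDB Add1=233; stall  regs: r0:Mul2,r1:9,r2:Mul1,r3:56
  c23: CDB Mul2=224; issue MUL r1<-Mul2  regs: r0:224,r1:Mul2,r2:Mul1,r3:56
  c24: -  regs: r0:224,r1:Mul2,r2:Mul1,r3:56

STATUS = TAG Mul1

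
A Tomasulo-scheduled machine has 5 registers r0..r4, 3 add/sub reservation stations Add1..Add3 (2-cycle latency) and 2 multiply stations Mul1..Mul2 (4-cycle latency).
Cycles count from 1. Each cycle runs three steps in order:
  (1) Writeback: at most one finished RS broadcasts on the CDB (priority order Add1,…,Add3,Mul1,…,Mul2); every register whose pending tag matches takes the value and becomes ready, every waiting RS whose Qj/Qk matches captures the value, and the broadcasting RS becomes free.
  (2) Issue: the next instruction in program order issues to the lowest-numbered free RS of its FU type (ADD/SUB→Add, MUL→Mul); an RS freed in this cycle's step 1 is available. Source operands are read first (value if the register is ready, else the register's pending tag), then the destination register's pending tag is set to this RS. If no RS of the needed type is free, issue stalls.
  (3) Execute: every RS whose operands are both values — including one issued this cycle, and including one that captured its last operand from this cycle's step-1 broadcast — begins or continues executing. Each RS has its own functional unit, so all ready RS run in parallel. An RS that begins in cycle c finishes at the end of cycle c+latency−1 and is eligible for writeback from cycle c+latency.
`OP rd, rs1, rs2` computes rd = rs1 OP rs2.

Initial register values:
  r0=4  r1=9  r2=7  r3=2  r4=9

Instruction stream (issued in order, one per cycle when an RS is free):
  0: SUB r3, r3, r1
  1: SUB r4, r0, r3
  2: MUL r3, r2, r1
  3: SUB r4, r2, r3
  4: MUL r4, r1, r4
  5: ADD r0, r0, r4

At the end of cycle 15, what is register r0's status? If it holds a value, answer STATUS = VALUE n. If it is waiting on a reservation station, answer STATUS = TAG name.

c1: issue SUB r3<-Add1 | r0:4,r1:9,r2:7,r3:Add1,r4:9
c2: issue SUB r4<-Add2 | r0:4,r1:9,r2:7,r3:Add1,r4:Add2
c3: CDB Add1=-7; issue MUL r3<-Mul1 | r0:4,r1:9,r2:7,r3:Mul1,r4:Add2
c4: issue SUB r4<-Add1 | r0:4,r1:9,r2:7,r3:Mul1,r4:Add1
c5: CDB Add2=11; issue MUL r4<-Mul2 | r0:4,r1:9,r2:7,r3:Mul1,r4:Mul2
c6: issue ADD r0<-Add2 | r0:Add2,r1:9,r2:7,r3:Mul1,r4:Mul2
c7: CDB Mul1=63 | r0:Add2,r1:9,r2:7,r3:63,r4:Mul2
c8: - | r0:Add2,r1:9,r2:7,r3:63,r4:Mul2
c9: CDB Add1=-56 | r0:Add2,r1:9,r2:7,r3:63,r4:Mul2
c10: - | r0:Add2,r1:9,r2:7,r3:63,r4:Mul2
c11: - | r0:Add2,r1:9,r2:7,r3:63,r4:Mul2
c12: - | r0:Add2,r1:9,r2:7,r3:63,r4:Mul2
c13: CDB Mul2=-504 | r0:Add2,r1:9,r2:7,r3:63,r4:-504
c14: - | r0:Add2,r1:9,r2:7,r3:63,r4:-504
c15: CDB Add2=-500 | r0:-500,r1:9,r2:7,r3:63,r4:-504

STATUS = VALUE -500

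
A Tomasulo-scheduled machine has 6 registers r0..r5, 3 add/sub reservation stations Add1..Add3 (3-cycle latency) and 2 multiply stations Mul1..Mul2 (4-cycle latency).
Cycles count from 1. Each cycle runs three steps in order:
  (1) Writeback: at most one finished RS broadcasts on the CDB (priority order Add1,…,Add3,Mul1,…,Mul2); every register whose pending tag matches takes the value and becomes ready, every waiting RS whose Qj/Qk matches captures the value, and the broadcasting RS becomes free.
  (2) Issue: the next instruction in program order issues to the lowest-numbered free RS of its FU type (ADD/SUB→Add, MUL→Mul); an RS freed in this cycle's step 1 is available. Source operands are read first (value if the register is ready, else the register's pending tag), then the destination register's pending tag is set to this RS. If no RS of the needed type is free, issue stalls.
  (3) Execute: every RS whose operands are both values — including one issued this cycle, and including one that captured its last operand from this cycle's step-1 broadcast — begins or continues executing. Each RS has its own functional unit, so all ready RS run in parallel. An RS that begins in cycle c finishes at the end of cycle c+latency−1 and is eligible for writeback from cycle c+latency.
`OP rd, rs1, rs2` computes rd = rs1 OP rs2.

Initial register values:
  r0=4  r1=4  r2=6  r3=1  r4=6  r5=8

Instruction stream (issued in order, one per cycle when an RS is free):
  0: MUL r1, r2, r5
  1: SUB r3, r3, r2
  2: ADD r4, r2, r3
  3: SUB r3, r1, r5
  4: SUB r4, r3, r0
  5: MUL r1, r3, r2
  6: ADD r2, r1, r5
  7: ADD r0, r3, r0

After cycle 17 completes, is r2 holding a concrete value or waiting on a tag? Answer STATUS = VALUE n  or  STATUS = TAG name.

STATUS = VALUE 248

c1: issue MUL r1<-Mul1 | r0:4,r1:Mul1,r2:6,r3:1,r4:6,r5:8
c2: issue SUB r3<-Add1 | r0:4,r1:Mul1,r2:6,r3:Add1,r4:6,r5:8
c3: issue ADD r4<-Add2 | r0:4,r1:Mul1,r2:6,r3:Add1,r4:Add2,r5:8
c4: issue SUB r3<-Add3 | r0:4,r1:Mul1,r2:6,r3:Add3,r4:Add2,r5:8
c5: CDB Add1=-5; issue SUB r4<-Add1 | r0:4,r1:Mul1,r2:6,r3:Add3,r4:Add1,r5:8
c6: CDB Mul1=48; issue MUL r1<-Mul1 | r0:4,r1:Mul1,r2:6,r3:Add3,r4:Add1,r5:8
c7: stall | r0:4,r1:Mul1,r2:6,r3:Add3,r4:Add1,r5:8
c8: CDB Add2=1; issue ADD r2<-Add2 | r0:4,r1:Mul1,r2:Add2,r3:Add3,r4:Add1,r5:8
c9: CDB Add3=40; issue ADD r0<-Add3 | r0:Add3,r1:Mul1,r2:Add2,r3:40,r4:Add1,r5:8
c10: - | r0:Add3,r1:Mul1,r2:Add2,r3:40,r4:Add1,r5:8
c11: - | r0:Add3,r1:Mul1,r2:Add2,r3:40,r4:Add1,r5:8
c12: CDB Add1=36 | r0:Add3,r1:Mul1,r2:Add2,r3:40,r4:36,r5:8
c13: CDB Add3=44 | r0:44,r1:Mul1,r2:Add2,r3:40,r4:36,r5:8
c14: CDB Mul1=240 | r0:44,r1:240,r2:Add2,r3:40,r4:36,r5:8
c15: - | r0:44,r1:240,r2:Add2,r3:40,r4:36,r5:8
c16: - | r0:44,r1:240,r2:Add2,r3:40,r4:36,r5:8
c17: CDB Add2=248 | r0:44,r1:240,r2:248,r3:40,r4:36,r5:8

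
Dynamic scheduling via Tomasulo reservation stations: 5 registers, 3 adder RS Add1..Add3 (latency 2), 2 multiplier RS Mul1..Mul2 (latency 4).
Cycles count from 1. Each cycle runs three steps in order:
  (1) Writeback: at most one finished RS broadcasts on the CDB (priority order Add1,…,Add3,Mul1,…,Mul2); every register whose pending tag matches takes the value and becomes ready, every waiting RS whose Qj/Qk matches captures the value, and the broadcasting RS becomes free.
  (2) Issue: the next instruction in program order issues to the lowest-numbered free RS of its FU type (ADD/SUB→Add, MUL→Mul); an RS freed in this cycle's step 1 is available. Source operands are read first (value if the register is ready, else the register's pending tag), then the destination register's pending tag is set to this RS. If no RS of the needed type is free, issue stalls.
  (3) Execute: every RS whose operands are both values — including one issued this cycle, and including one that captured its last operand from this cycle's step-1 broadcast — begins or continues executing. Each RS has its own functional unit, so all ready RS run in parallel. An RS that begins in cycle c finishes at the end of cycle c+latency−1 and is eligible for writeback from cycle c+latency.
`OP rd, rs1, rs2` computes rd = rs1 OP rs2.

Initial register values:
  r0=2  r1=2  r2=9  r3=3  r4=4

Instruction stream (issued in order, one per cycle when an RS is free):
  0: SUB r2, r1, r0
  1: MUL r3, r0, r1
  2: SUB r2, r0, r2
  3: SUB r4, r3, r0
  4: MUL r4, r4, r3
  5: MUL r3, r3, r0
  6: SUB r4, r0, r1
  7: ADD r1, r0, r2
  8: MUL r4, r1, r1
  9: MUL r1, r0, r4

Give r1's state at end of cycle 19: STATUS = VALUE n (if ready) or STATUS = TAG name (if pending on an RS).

STATUS = VALUE 32

cycle 1: issue SUB r2<-Add1 // r0:2,r1:2,r2:Add1,r3:3,r4:4
cycle 2: issue MUL r3<-Mul1 // r0:2,r1:2,r2:Add1,r3:Mul1,r4:4
cycle 3: CDB Add1=0; issue SUB r2<-Add1 // r0:2,r1:2,r2:Add1,r3:Mul1,r4:4
cycle 4: issue SUB r4<-Add2 // r0:2,r1:2,r2:Add1,r3:Mul1,r4:Add2
cycle 5: CDB Add1=2; issue MUL r4<-Mul2 // r0:2,r1:2,r2:2,r3:Mul1,r4:Mul2
cycle 6: CDB Mul1=4; issue MUL r3<-Mul1 // r0:2,r1:2,r2:2,r3:Mul1,r4:Mul2
cycle 7: issue SUB r4<-Add1 // r0:2,r1:2,r2:2,r3:Mul1,r4:Add1
cycle 8: CDB Add2=2; issue ADD r1<-Add2 // r0:2,r1:Add2,r2:2,r3:Mul1,r4:Add1
cycle 9: CDB Add1=0; stall // r0:2,r1:Add2,r2:2,r3:Mul1,r4:0
cycle 10: CDB Add2=4; stall // r0:2,r1:4,r2:2,r3:Mul1,r4:0
cycle 11: CDB Mul1=8; issue MUL r4<-Mul1 // r0:2,r1:4,r2:2,r3:8,r4:Mul1
cycle 12: CDB Mul2=8; issue MUL r1<-Mul2 // r0:2,r1:Mul2,r2:2,r3:8,r4:Mul1
cycle 13: - // r0:2,r1:Mul2,r2:2,r3:8,r4:Mul1
cycle 14: - // r0:2,r1:Mul2,r2:2,r3:8,r4:Mul1
cycle 15: CDB Mul1=16 // r0:2,r1:Mul2,r2:2,r3:8,r4:16
cycle 16: - // r0:2,r1:Mul2,r2:2,r3:8,r4:16
cycle 17: - // r0:2,r1:Mul2,r2:2,r3:8,r4:16
cycle 18: - // r0:2,r1:Mul2,r2:2,r3:8,r4:16
cycle 19: CDB Mul2=32 // r0:2,r1:32,r2:2,r3:8,r4:16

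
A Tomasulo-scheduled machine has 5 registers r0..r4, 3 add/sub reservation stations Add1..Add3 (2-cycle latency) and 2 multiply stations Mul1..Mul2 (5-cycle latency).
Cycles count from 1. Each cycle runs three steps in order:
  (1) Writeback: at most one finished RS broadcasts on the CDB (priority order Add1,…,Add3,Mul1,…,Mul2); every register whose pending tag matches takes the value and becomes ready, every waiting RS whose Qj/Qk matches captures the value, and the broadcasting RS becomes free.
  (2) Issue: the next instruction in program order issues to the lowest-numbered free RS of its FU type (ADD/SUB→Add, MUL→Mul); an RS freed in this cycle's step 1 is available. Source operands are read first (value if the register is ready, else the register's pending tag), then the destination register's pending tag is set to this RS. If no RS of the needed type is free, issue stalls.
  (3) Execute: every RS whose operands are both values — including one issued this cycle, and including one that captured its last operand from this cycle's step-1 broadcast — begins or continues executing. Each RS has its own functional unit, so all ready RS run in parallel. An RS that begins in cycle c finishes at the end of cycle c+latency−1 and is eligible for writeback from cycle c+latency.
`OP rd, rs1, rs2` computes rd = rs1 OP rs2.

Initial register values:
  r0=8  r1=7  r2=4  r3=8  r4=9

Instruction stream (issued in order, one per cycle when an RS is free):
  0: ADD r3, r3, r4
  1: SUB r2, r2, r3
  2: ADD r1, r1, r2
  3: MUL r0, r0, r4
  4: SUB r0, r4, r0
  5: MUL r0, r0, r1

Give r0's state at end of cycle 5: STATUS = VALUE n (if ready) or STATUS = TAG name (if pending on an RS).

STATUS = TAG Add2

cycle 1: issue ADD r3<-Add1 // r0:8,r1:7,r2:4,r3:Add1,r4:9
cycle 2: issue SUB r2<-Add2 // r0:8,r1:7,r2:Add2,r3:Add1,r4:9
cycle 3: CDB Add1=17; issue ADD r1<-Add1 // r0:8,r1:Add1,r2:Add2,r3:17,r4:9
cycle 4: issue MUL r0<-Mul1 // r0:Mul1,r1:Add1,r2:Add2,r3:17,r4:9
cycle 5: CDB Add2=-13; issue SUB r0<-Add2 // r0:Add2,r1:Add1,r2:-13,r3:17,r4:9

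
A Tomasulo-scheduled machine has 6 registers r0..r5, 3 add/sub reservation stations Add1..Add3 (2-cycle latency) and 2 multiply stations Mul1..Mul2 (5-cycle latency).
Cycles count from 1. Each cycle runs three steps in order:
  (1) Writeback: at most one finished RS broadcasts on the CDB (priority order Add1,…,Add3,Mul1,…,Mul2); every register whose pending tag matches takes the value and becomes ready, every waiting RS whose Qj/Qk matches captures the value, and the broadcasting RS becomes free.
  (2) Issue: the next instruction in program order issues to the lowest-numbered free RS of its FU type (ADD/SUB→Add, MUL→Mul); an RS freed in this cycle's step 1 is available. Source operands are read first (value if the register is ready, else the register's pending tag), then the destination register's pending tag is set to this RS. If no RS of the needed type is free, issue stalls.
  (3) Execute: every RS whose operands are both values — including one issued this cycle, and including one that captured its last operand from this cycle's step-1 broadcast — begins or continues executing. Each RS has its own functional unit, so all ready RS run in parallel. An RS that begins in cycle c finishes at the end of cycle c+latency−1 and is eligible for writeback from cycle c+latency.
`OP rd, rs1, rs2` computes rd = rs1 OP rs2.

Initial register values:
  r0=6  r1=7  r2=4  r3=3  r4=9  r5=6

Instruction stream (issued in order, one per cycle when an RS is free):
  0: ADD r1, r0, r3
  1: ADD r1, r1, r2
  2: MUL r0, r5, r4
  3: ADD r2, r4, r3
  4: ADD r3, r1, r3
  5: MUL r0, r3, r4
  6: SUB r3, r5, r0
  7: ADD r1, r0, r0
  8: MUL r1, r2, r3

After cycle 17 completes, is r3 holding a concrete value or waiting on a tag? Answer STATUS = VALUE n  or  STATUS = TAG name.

cycle 1: issue ADD r1<-Add1 // r0:6,r1:Add1,r2:4,r3:3,r4:9,r5:6
cycle 2: issue ADD r1<-Add2 // r0:6,r1:Add2,r2:4,r3:3,r4:9,r5:6
cycle 3: CDB Add1=9; issue MUL r0<-Mul1 // r0:Mul1,r1:Add2,r2:4,r3:3,r4:9,r5:6
cycle 4: issue ADD r2<-Add1 // r0:Mul1,r1:Add2,r2:Add1,r3:3,r4:9,r5:6
cycle 5: CDB Add2=13; issue ADD r3<-Add2 // r0:Mul1,r1:13,r2:Add1,r3:Add2,r4:9,r5:6
cycle 6: CDB Add1=12; issue MUL r0<-Mul2 // r0:Mul2,r1:13,r2:12,r3:Add2,r4:9,r5:6
cycle 7: CDB Add2=16; issue SUB r3<-Add1 // r0:Mul2,r1:13,r2:12,r3:Add1,r4:9,r5:6
cycle 8: CDB Mul1=54; issue ADD r1<-Add2 // r0:Mul2,r1:Add2,r2:12,r3:Add1,r4:9,r5:6
cycle 9: issue MUL r1<-Mul1 // r0:Mul2,r1:Mul1,r2:12,r3:Add1,r4:9,r5:6
cycle 10: - // r0:Mul2,r1:Mul1,r2:12,r3:Add1,r4:9,r5:6
cycle 11: - // r0:Mul2,r1:Mul1,r2:12,r3:Add1,r4:9,r5:6
cycle 12: CDB Mul2=144 // r0:144,r1:Mul1,r2:12,r3:Add1,r4:9,r5:6
cycle 13: - // r0:144,r1:Mul1,r2:12,r3:Add1,r4:9,r5:6
cycle 14: CDB Add1=-138 // r0:144,r1:Mul1,r2:12,r3:-138,r4:9,r5:6
cycle 15: CDB Add2=288 // r0:144,r1:Mul1,r2:12,r3:-138,r4:9,r5:6
cycle 16: - // r0:144,r1:Mul1,r2:12,r3:-138,r4:9,r5:6
cycle 17: - // r0:144,r1:Mul1,r2:12,r3:-138,r4:9,r5:6

STATUS = VALUE -138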